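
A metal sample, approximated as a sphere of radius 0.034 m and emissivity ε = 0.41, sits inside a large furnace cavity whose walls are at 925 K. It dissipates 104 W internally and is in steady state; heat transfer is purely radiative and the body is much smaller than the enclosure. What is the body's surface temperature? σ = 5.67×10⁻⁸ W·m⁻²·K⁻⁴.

For a small grey body in a large enclosure, net radiated power = εσA(T⁴ − T_w⁴).
Steady state: P = εσA(T⁴ − T_w⁴) with A = 4πr² = 0.01453 m².
T⁴ = P/(εσA) + T_w⁴ = 104/(0.41·5.67×10⁻⁸·0.01453) + (925)⁴
    = 3.080×10¹¹ + 7.321×10¹¹ = 1.040×10¹² K⁴.

T ≈ 1010 K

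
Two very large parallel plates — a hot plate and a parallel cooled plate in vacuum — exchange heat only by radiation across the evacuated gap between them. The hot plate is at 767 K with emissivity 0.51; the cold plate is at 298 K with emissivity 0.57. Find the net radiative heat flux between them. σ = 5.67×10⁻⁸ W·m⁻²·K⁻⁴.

q ≈ 7060 W/m²

For two infinite grey parallel plates, q = σ(T₁⁴ − T₂⁴)/(1/ε₁ + 1/ε₂ − 1).
T₁⁴ − T₂⁴ = 3.461×10¹¹ − 7.886×10⁹ = 3.382×10¹¹ K⁴.
1/ε₁ + 1/ε₂ − 1 = 1.961 + 1.754 − 1 = 2.715.
q = 5.67×10⁻⁸ × 3.382×10¹¹ / 2.715.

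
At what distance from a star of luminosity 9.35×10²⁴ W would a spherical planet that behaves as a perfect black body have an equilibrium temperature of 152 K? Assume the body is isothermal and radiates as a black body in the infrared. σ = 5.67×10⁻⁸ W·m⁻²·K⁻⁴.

d ≈ 7.84×10¹⁰ m

For an isothermal black-emitting sphere, (1−a)S·πr² = σ·4πr²·T⁴ ⇒ S = 4σT⁴/(1−a).
S = 4·5.67×10⁻⁸·(152)⁴/1.00 = 121.1 W/m².
Flux falls as S = L/(4πd²), so d = √(L/(4πS)) = √(9.35×10²⁴/(4π·121.1)).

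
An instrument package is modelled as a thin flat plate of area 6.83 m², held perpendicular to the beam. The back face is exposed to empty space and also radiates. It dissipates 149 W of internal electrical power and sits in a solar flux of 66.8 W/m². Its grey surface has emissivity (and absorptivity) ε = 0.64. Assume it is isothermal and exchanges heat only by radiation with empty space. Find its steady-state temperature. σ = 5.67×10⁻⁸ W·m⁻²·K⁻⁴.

At steady state, absorbed solar power + internal power = radiated power.
Absorbed: α·S·A_cross = 0.64·66.8·6.830 = 292.0 W (cross-section A).
Total input = 292.0 + 149 = 441.0 W.
Radiated: εσ·A_surf·T⁴ with A_surf = 2A = 13.66 m².
T⁴ = 441.0/(0.64·5.67×10⁻⁸·13.66) = 8.897×10⁸ K⁴.

T ≈ 173 K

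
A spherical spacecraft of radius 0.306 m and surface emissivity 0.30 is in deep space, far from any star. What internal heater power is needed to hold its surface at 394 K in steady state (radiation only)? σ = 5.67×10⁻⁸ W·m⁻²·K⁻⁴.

P = εσ·4πr²·T⁴.
4πr² = 1.177 m²; T⁴ = 2.410×10¹⁰ K⁴.
P = 0.30·5.67×10⁻⁸·1.177·2.410×10¹⁰.

P ≈ 482 W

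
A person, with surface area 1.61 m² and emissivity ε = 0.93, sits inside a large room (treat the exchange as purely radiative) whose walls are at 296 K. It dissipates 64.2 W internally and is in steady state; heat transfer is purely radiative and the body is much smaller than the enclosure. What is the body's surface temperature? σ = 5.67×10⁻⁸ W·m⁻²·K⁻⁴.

For a small grey body in a large enclosure, net radiated power = εσA(T⁴ − T_w⁴).
Steady state: P = εσA(T⁴ − T_w⁴) with A = 1.61 m².
T⁴ = P/(εσA) + T_w⁴ = 64.2/(0.93·5.67×10⁻⁸·1.610) + (296)⁴
    = 7.562×10⁸ + 7.677×10⁹ = 8.433×10⁹ K⁴.

T ≈ 303 K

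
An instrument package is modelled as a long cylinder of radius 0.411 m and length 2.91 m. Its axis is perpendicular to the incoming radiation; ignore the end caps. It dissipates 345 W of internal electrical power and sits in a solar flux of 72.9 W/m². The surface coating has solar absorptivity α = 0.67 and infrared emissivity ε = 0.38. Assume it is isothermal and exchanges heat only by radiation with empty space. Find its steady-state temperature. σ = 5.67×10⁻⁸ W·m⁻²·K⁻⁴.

T ≈ 231 K

At steady state, absorbed solar power + internal power = radiated power.
Absorbed: α·S·A_cross = 0.67·72.9·2.392 = 116.8 W (cross-section 2rL).
Total input = 116.8 + 345 = 461.8 W.
Radiated: εσ·A_surf·T⁴ with A_surf = 2πrL = 7.515 m².
T⁴ = 461.8/(0.38·5.67×10⁻⁸·7.515) = 2.852×10⁹ K⁴.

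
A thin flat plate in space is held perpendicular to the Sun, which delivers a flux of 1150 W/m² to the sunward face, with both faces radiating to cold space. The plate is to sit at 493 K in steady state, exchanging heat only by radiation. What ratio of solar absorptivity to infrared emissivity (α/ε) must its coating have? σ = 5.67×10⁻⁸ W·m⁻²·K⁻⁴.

α/ε ≈ 5.83

Balance: αS·A = εσ·2A·T⁴ ⇒ α/ε = 2σT⁴/S.
α/ε = 2·5.67×10⁻⁸·(493)⁴/1150 = 2·5.67×10⁻⁸·5.907×10¹⁰/1150.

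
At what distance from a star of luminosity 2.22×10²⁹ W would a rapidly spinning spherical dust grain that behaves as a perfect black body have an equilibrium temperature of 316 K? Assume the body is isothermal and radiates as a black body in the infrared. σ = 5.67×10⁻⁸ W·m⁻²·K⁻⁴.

d ≈ 2.79×10¹² m

For an isothermal black-emitting sphere, (1−a)S·πr² = σ·4πr²·T⁴ ⇒ S = 4σT⁴/(1−a).
S = 4·5.67×10⁻⁸·(316)⁴/1.00 = 2261 W/m².
Flux falls as S = L/(4πd²), so d = √(L/(4πS)) = √(2.22×10²⁹/(4π·2261)).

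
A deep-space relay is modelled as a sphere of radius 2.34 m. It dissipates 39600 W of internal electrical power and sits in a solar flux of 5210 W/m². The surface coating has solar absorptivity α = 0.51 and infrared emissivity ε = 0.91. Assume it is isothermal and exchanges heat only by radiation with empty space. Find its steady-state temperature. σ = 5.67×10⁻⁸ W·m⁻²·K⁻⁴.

T ≈ 394 K

At steady state, absorbed solar power + internal power = radiated power.
Absorbed: α·S·A_cross = 0.51·5210·17.20 = 45710 W (cross-section πr²).
Total input = 45710 + 39600 = 85310 W.
Radiated: εσ·A_surf·T⁴ with A_surf = 4πr² = 68.81 m².
T⁴ = 85310/(0.91·5.67×10⁻⁸·68.81) = 2.403×10¹⁰ K⁴.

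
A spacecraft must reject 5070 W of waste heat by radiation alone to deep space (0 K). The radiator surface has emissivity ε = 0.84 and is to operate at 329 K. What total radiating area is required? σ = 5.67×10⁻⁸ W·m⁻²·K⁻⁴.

P = εσA T⁴ ⇒ A = P/(εσT⁴).
T⁴ = 1.172×10¹⁰ K⁴.
A = 5070/(0.84 × 5.67×10⁻⁸ × 1.172×10¹⁰).

A ≈ 9.09 m²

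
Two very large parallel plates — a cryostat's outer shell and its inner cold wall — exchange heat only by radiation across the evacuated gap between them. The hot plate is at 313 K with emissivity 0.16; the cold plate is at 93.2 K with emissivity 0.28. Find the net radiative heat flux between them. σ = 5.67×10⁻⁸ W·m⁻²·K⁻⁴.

q ≈ 61.2 W/m²

For two infinite grey parallel plates, q = σ(T₁⁴ − T₂⁴)/(1/ε₁ + 1/ε₂ − 1).
T₁⁴ − T₂⁴ = 9.598×10⁹ − 7.545×10⁷ = 9.522×10⁹ K⁴.
1/ε₁ + 1/ε₂ − 1 = 6.250 + 3.571 − 1 = 8.821.
q = 5.67×10⁻⁸ × 9.522×10⁹ / 8.821.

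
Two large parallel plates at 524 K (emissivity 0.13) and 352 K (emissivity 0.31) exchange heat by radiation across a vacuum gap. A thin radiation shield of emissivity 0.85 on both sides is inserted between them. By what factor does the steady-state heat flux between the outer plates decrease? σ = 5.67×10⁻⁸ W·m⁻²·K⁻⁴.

Without shield: q₀ = σΔ(T⁴)/(1/ε₁+1/ε₂−1) with denominator 9.918.
With shield the two gaps are in series; the resistances add: (1/ε₁+1/ε_s−1)+(1/ε_s+1/ε₂−1) = 7.869+3.402 = 11.27.
Heat-flux ratio q₀/q = 11.27/9.918.

factor ≈ 1.14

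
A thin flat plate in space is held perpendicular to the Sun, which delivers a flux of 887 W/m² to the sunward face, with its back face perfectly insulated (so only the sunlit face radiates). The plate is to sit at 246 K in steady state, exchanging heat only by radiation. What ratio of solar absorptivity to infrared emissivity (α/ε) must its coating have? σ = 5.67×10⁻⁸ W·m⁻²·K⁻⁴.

Balance: αS·A = εσ·1A·T⁴ ⇒ α/ε = σT⁴/S.
α/ε = 5.67×10⁻⁸·(246)⁴/887 = 5.67×10⁻⁸·3.662×10⁹/887.

α/ε ≈ 0.234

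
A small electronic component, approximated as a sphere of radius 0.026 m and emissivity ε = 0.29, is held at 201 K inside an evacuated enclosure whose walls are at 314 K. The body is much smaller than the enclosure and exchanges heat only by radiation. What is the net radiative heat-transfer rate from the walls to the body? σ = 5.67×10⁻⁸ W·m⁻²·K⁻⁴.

For a small grey body in a large enclosure: P_net = εσA(T_body⁴ − T_wall⁴).
A = 4πr² = 0.008495 m²; T_body⁴ − T_wall⁴ = 1.632×10⁹ − 9.721×10⁹ = -8.089×10⁹ K⁴.
|P_net| = 0.29·5.67×10⁻⁸·0.008495·8.089×10⁹.

P_net ≈ 1.13 W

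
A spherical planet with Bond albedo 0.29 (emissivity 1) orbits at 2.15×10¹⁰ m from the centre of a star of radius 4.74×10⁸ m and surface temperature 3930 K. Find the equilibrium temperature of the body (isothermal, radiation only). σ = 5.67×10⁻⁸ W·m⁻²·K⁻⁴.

T ≈ 379 K

The star's surface emits σT_*⁴; at distance d the flux is S = σT_*⁴(R_*/d)².
S = 5.67×10⁻⁸·(3930)⁴·(4.74×10⁸/2.15×10¹⁰)² = 6574 W/m².
For an isothermal sphere T⁴ = (1−a)S/(4σ) = 2.058×10¹⁰ K⁴.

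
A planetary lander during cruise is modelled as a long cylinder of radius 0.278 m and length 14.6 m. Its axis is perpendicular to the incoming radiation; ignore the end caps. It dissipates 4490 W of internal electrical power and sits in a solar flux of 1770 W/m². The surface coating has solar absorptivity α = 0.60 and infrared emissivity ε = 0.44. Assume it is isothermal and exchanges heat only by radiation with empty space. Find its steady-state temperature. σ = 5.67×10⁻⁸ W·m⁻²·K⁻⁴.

At steady state, absorbed solar power + internal power = radiated power.
Absorbed: α·S·A_cross = 0.60·1770·8.118 = 8621 W (cross-section 2rL).
Total input = 8621 + 4490 = 13110 W.
Radiated: εσ·A_surf·T⁴ with A_surf = 2πrL = 25.50 m².
T⁴ = 13110/(0.44·5.67×10⁻⁸·25.50) = 2.061×10¹⁰ K⁴.

T ≈ 379 K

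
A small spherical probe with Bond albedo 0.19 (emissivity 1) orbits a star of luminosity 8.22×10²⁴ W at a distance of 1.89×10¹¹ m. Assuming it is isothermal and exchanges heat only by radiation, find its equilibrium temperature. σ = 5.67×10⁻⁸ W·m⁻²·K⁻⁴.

T ≈ 89.9 K

First find the stellar flux at distance d: S = L/(4πd²) = 8.22×10²⁴/(4π·(1.89×10¹¹)²) = 18.31 W/m².
For an isothermal sphere, absorbed (1−a)S·πr² = emitted σ·4πr²·T⁴, so T⁴ = (1−a)S/(4σ).
T⁴ = 0.810·18.31/(4·5.67×10⁻⁸) = 6.540×10⁷ K⁴.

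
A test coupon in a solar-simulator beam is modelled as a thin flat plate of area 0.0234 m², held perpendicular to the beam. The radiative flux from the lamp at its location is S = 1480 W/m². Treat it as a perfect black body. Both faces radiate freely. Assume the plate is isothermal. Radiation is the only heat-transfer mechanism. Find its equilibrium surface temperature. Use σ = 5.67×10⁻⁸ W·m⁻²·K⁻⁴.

At equilibrium, absorbed power = emitted power.
Absorbing cross-section = A = 0.02340 m²; emitting surface = 2A = 0.04680 m² (ratio 2).
S·A_cross = εσ·A_surf·T⁴  ⇒  T⁴ = S/(2σ).
T⁴ = 1.00·1480/(2·5.67×10⁻⁸) = 1.305×10¹⁰ K⁴.
T = (1.305×10¹⁰)^(1/4).

T ≈ 338 K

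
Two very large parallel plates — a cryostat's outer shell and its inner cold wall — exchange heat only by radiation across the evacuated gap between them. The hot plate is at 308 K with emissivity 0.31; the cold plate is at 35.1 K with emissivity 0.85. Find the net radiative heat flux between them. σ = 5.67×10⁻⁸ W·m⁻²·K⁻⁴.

For two infinite grey parallel plates, q = σ(T₁⁴ − T₂⁴)/(1/ε₁ + 1/ε₂ − 1).
T₁⁴ − T₂⁴ = 8.999×10⁹ − 1.518×10⁶ = 8.998×10⁹ K⁴.
1/ε₁ + 1/ε₂ − 1 = 3.226 + 1.176 − 1 = 3.402.
q = 5.67×10⁻⁸ × 8.998×10⁹ / 3.402.

q ≈ 150 W/m²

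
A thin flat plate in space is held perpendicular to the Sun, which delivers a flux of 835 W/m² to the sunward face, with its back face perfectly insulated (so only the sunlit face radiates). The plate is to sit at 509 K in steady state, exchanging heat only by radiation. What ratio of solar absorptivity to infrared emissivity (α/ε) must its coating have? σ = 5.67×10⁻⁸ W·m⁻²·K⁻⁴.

Balance: αS·A = εσ·1A·T⁴ ⇒ α/ε = σT⁴/S.
α/ε = 5.67×10⁻⁸·(509)⁴/835 = 5.67×10⁻⁸·6.712×10¹⁰/835.

α/ε ≈ 4.56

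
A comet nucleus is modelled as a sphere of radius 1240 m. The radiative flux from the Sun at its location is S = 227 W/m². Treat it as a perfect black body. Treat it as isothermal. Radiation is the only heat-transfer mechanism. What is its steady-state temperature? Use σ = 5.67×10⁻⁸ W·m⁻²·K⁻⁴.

At equilibrium, absorbed power = emitted power.
Absorbing cross-section = πr² = 4.831×10⁶ m²; emitting surface = 4πr² = 1.932×10⁷ m² (ratio 4).
S·A_cross = εσ·A_surf·T⁴  ⇒  T⁴ = S/(4σ).
T⁴ = 1.00·227/(4·5.67×10⁻⁸) = 1.001×10⁹ K⁴.
T = (1.001×10⁹)^(1/4).

T ≈ 178 K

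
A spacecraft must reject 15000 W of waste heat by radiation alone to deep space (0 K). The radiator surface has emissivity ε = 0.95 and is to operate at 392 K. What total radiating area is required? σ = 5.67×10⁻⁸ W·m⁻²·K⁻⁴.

P = εσA T⁴ ⇒ A = P/(εσT⁴).
T⁴ = 2.361×10¹⁰ K⁴.
A = 15000/(0.95 × 5.67×10⁻⁸ × 2.361×10¹⁰).

A ≈ 11.8 m²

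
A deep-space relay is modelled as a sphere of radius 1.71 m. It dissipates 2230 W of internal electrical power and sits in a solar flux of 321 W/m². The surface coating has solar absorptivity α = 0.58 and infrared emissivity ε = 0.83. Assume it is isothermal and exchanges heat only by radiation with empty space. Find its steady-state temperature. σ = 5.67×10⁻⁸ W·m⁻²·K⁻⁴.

T ≈ 218 K

At steady state, absorbed solar power + internal power = radiated power.
Absorbed: α·S·A_cross = 0.58·321·9.186 = 1710 W (cross-section πr²).
Total input = 1710 + 2230 = 3940 W.
Radiated: εσ·A_surf·T⁴ with A_surf = 4πr² = 36.75 m².
T⁴ = 3940/(0.83·5.67×10⁻⁸·36.75) = 2.279×10⁹ K⁴.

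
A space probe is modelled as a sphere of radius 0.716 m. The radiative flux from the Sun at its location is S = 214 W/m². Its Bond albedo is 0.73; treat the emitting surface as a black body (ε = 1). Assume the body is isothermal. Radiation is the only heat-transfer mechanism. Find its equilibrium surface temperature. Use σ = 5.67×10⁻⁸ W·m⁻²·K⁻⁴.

T ≈ 126 K

At equilibrium, absorbed power = emitted power.
Absorbing cross-section = πr² = 1.611 m²; emitting surface = 4πr² = 6.442 m² (ratio 4).
(1−a)S·A_cross = εσ·A_surf·T⁴  ⇒  T⁴ = (1−a)S/(4σ).
T⁴ = 0.270·214/(4·5.67×10⁻⁸) = 2.548×10⁸ K⁴.
T = (2.548×10⁸)^(1/4).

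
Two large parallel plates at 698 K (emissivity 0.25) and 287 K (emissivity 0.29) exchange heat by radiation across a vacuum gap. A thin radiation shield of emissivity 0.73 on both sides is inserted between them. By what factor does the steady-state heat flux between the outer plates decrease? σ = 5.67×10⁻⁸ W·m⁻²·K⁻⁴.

Without shield: q₀ = σΔ(T⁴)/(1/ε₁+1/ε₂−1) with denominator 6.448.
With shield the two gaps are in series; the resistances add: (1/ε₁+1/ε_s−1)+(1/ε_s+1/ε₂−1) = 4.370+3.818 = 8.188.
Heat-flux ratio q₀/q = 8.188/6.448.

factor ≈ 1.27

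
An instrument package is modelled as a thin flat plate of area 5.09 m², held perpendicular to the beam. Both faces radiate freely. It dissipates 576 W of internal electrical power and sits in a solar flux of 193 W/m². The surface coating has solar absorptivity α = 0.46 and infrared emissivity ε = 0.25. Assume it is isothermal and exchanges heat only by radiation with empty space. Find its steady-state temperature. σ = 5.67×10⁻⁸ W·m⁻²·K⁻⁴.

T ≈ 291 K

At steady state, absorbed solar power + internal power = radiated power.
Absorbed: α·S·A_cross = 0.46·193·5.090 = 451.9 W (cross-section A).
Total input = 451.9 + 576 = 1028 W.
Radiated: εσ·A_surf·T⁴ with A_surf = 2A = 10.18 m².
T⁴ = 1028/(0.25·5.67×10⁻⁸·10.18) = 7.123×10⁹ K⁴.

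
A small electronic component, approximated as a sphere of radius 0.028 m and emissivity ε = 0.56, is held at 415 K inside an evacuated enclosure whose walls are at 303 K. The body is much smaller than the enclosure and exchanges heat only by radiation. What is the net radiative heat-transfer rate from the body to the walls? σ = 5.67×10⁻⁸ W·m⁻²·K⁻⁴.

For a small grey body in a large enclosure: P_net = εσA(T_body⁴ − T_wall⁴).
A = 4πr² = 0.009852 m²; T_body⁴ − T_wall⁴ = 2.966×10¹⁰ − 8.429×10⁹ = 2.123×10¹⁰ K⁴.
|P_net| = 0.56·5.67×10⁻⁸·0.009852·2.123×10¹⁰.

P_net ≈ 6.64 W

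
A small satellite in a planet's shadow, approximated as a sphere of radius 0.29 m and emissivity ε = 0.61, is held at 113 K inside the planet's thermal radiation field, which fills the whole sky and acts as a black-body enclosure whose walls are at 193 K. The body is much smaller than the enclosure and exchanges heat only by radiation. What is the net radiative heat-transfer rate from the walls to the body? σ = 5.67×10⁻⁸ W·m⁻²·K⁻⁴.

For a small grey body in a large enclosure: P_net = εσA(T_body⁴ − T_wall⁴).
A = 4πr² = 1.057 m²; T_body⁴ − T_wall⁴ = 1.630×10⁸ − 1.387×10⁹ = -1.224×10⁹ K⁴.
|P_net| = 0.61·5.67×10⁻⁸·1.057·1.224×10⁹.

P_net ≈ 44.8 W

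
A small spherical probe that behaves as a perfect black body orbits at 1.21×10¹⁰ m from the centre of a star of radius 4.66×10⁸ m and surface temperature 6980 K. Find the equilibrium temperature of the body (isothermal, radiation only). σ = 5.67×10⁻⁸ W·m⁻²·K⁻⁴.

T ≈ 969 K

The star's surface emits σT_*⁴; at distance d the flux is S = σT_*⁴(R_*/d)².
S = 5.67×10⁻⁸·(6980)⁴·(4.66×10⁸/1.21×10¹⁰)² = 1.996×10⁵ W/m².
For an isothermal sphere T⁴ = (1−a)S/(4σ) = 8.802×10¹¹ K⁴.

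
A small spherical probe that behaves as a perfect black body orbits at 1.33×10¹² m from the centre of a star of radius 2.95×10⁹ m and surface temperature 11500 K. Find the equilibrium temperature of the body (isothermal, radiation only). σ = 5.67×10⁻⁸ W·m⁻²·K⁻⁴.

The star's surface emits σT_*⁴; at distance d the flux is S = σT_*⁴(R_*/d)².
S = 5.67×10⁻⁸·(11500)⁴·(2.95×10⁹/1.33×10¹²)² = 4879 W/m².
For an isothermal sphere T⁴ = (1−a)S/(4σ) = 2.151×10¹⁰ K⁴.

T ≈ 383 K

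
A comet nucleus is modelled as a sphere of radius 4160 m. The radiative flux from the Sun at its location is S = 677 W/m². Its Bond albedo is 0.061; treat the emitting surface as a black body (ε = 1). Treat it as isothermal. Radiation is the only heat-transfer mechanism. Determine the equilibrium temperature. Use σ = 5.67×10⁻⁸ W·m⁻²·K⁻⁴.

T ≈ 230 K

At equilibrium, absorbed power = emitted power.
Absorbing cross-section = πr² = 5.437×10⁷ m²; emitting surface = 4πr² = 2.175×10⁸ m² (ratio 4).
(1−a)S·A_cross = εσ·A_surf·T⁴  ⇒  T⁴ = (1−a)S/(4σ).
T⁴ = 0.939·677/(4·5.67×10⁻⁸) = 2.803×10⁹ K⁴.
T = (2.803×10⁹)^(1/4).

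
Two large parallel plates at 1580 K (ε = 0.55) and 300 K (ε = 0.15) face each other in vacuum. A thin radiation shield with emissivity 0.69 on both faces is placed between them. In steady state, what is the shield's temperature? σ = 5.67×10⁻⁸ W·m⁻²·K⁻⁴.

T_s ≈ 1470 K

In steady state the net flux on the hot side equals that on the cold side.
σ(T₁⁴−T_s⁴)/D₁ = σ(T_s⁴−T₂⁴)/D₂, with D₁ = 1/ε₁+1/ε_s−1 = 2.267, D₂ = 1/ε_s+1/ε₂−1 = 7.116.
Solve for T_s⁴: T_s⁴ = (D₂·T₁⁴ + D₁·T₂⁴)/(D₁+D₂) = 4.728×10¹² K⁴.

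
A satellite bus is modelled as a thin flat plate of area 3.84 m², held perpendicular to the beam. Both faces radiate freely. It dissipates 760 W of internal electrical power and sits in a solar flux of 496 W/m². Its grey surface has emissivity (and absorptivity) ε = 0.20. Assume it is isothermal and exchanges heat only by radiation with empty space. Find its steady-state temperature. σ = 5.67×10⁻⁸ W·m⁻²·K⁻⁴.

At steady state, absorbed solar power + internal power = radiated power.
Absorbed: α·S·A_cross = 0.20·496·3.840 = 380.9 W (cross-section A).
Total input = 380.9 + 760 = 1141 W.
Radiated: εσ·A_surf·T⁴ with A_surf = 2A = 7.680 m².
T⁴ = 1141/(0.20·5.67×10⁻⁸·7.680) = 1.310×10¹⁰ K⁴.

T ≈ 338 K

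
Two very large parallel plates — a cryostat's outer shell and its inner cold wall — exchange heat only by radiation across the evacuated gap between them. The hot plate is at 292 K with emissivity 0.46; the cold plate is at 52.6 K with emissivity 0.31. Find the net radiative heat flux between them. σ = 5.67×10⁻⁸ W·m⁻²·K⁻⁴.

q ≈ 93.6 W/m²

For two infinite grey parallel plates, q = σ(T₁⁴ − T₂⁴)/(1/ε₁ + 1/ε₂ − 1).
T₁⁴ − T₂⁴ = 7.270×10⁹ − 7.655×10⁶ = 7.262×10⁹ K⁴.
1/ε₁ + 1/ε₂ − 1 = 2.174 + 3.226 − 1 = 4.400.
q = 5.67×10⁻⁸ × 7.262×10⁹ / 4.400.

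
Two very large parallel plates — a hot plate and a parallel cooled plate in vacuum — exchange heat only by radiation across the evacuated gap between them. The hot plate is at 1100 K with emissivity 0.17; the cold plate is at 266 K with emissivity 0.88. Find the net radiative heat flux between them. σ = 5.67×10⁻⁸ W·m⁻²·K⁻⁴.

For two infinite grey parallel plates, q = σ(T₁⁴ − T₂⁴)/(1/ε₁ + 1/ε₂ − 1).
T₁⁴ − T₂⁴ = 1.464×10¹² − 5.006×10⁹ = 1.459×10¹² K⁴.
1/ε₁ + 1/ε₂ − 1 = 5.882 + 1.136 − 1 = 6.019.
q = 5.67×10⁻⁸ × 1.459×10¹² / 6.019.

q ≈ 13700 W/m²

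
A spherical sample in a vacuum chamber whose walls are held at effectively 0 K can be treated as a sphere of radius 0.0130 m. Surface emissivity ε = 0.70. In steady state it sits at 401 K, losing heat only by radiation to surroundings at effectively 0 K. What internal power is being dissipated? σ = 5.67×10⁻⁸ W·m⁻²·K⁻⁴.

P ≈ 2.18 W

Steady state: P = εσA T⁴.
A = 4πr² = 0.002124 m²; T⁴ = (401)⁴ = 2.586×10¹⁰ K⁴.
P = 0.70 × 5.67×10⁻⁸ × 0.002124 × 2.586×10¹⁰.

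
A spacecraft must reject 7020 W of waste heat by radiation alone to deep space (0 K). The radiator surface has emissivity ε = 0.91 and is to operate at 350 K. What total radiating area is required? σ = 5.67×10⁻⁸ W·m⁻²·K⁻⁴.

P = εσA T⁴ ⇒ A = P/(εσT⁴).
T⁴ = 1.501×10¹⁰ K⁴.
A = 7020/(0.91 × 5.67×10⁻⁸ × 1.501×10¹⁰).

A ≈ 9.07 m²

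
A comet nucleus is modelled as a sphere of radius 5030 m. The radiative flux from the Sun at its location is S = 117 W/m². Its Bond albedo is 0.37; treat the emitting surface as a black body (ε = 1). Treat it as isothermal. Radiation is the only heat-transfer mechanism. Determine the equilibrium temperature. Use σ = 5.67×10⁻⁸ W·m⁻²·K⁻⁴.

At equilibrium, absorbed power = emitted power.
Absorbing cross-section = πr² = 7.949×10⁷ m²; emitting surface = 4πr² = 3.179×10⁸ m² (ratio 4).
(1−a)S·A_cross = εσ·A_surf·T⁴  ⇒  T⁴ = (1−a)S/(4σ).
T⁴ = 0.630·117/(4·5.67×10⁻⁸) = 3.250×10⁸ K⁴.
T = (3.250×10⁸)^(1/4).

T ≈ 134 K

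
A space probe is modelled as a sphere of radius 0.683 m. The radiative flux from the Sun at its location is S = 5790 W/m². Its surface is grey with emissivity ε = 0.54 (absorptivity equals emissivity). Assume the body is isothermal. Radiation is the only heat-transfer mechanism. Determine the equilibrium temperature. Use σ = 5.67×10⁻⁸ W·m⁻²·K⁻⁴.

At equilibrium, absorbed power = emitted power.
Absorbing cross-section = πr² = 1.466 m²; emitting surface = 4πr² = 5.862 m² (ratio 4).
εS·A_cross = εσ·A_surf·T⁴  ⇒  T⁴ = S/(4σ)   (ε cancels).
T⁴ = 5790/(4·5.67×10⁻⁸) = 2.553×10¹⁰ K⁴.
T = (2.553×10¹⁰)^(1/4).

T ≈ 400 K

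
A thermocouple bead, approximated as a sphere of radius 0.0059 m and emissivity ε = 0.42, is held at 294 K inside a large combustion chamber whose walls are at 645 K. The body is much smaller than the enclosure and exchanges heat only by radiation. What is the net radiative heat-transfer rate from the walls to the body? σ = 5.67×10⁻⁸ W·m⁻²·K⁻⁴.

For a small grey body in a large enclosure: P_net = εσA(T_body⁴ − T_wall⁴).
A = 4πr² = 4.374×10⁻⁴ m²; T_body⁴ − T_wall⁴ = 7.471×10⁹ − 1.731×10¹¹ = -1.656×10¹¹ K⁴.
|P_net| = 0.42·5.67×10⁻⁸·4.374×10⁻⁴·1.656×10¹¹.

P_net ≈ 1.73 W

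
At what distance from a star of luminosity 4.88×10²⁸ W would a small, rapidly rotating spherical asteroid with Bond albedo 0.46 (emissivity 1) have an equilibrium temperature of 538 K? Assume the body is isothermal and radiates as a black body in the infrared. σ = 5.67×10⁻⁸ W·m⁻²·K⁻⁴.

For an isothermal black-emitting sphere, (1−a)S·πr² = σ·4πr²·T⁴ ⇒ S = 4σT⁴/(1−a).
S = 4·5.67×10⁻⁸·(538)⁴/0.540 = 35190 W/m².
Flux falls as S = L/(4πd²), so d = √(L/(4πS)) = √(4.88×10²⁸/(4π·35190)).

d ≈ 3.32×10¹¹ m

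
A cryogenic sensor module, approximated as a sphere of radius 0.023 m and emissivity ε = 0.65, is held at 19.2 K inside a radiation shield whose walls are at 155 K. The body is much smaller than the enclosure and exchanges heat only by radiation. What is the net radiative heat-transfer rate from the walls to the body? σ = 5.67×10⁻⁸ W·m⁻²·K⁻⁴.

For a small grey body in a large enclosure: P_net = εσA(T_body⁴ − T_wall⁴).
A = 4πr² = 0.006648 m²; T_body⁴ − T_wall⁴ = 1.359×10⁵ − 5.772×10⁸ = -5.771×10⁸ K⁴.
|P_net| = 0.65·5.67×10⁻⁸·0.006648·5.771×10⁸.

P_net ≈ 0.141 W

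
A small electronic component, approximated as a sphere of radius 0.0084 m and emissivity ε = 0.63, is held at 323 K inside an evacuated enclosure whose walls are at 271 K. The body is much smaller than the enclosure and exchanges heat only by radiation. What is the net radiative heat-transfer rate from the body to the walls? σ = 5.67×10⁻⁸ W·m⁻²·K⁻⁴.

For a small grey body in a large enclosure: P_net = εσA(T_body⁴ − T_wall⁴).
A = 4πr² = 8.867×10⁻⁴ m²; T_body⁴ − T_wall⁴ = 1.088×10¹⁰ − 5.394×10⁹ = 5.491×10⁹ K⁴.
|P_net| = 0.63·5.67×10⁻⁸·8.867×10⁻⁴·5.491×10⁹.

P_net ≈ 0.174 W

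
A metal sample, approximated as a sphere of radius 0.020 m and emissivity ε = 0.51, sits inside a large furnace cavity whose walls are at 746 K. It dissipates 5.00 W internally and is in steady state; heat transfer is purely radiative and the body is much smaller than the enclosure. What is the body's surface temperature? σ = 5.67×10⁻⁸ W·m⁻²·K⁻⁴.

T ≈ 766 K

For a small grey body in a large enclosure, net radiated power = εσA(T⁴ − T_w⁴).
Steady state: P = εσA(T⁴ − T_w⁴) with A = 4πr² = 0.005027 m².
T⁴ = P/(εσA) + T_w⁴ = 5.00/(0.51·5.67×10⁻⁸·0.005027) + (746)⁴
    = 3.440×10¹⁰ + 3.097×10¹¹ = 3.441×10¹¹ K⁴.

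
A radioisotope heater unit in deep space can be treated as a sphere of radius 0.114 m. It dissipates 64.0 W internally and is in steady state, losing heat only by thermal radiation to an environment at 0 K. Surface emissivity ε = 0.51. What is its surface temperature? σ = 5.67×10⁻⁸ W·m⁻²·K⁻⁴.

Steady state: internal power = radiated power, P = εσA T⁴.
Radiating area A = 4πr² = 0.1633 m².
T⁴ = P/(εσA) = 64.0/(0.51·5.67×10⁻⁸·0.1633) = 1.355×10¹⁰ K⁴.
T = (1.355×10¹⁰)^(1/4).

T ≈ 341 K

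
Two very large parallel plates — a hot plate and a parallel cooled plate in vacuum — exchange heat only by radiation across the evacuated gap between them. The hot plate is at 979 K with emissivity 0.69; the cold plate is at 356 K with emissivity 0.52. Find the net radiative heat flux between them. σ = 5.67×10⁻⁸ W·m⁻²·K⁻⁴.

q ≈ 21600 W/m²

For two infinite grey parallel plates, q = σ(T₁⁴ − T₂⁴)/(1/ε₁ + 1/ε₂ − 1).
T₁⁴ − T₂⁴ = 9.186×10¹¹ − 1.606×10¹⁰ = 9.025×10¹¹ K⁴.
1/ε₁ + 1/ε₂ − 1 = 1.449 + 1.923 − 1 = 2.372.
q = 5.67×10⁻⁸ × 9.025×10¹¹ / 2.372.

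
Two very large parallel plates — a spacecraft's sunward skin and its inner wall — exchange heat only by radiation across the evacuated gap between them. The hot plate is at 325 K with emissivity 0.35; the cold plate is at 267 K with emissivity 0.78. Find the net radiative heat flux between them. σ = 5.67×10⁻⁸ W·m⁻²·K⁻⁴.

For two infinite grey parallel plates, q = σ(T₁⁴ − T₂⁴)/(1/ε₁ + 1/ε₂ − 1).
T₁⁴ − T₂⁴ = 1.116×10¹⁰ − 5.082×10⁹ = 6.075×10⁹ K⁴.
1/ε₁ + 1/ε₂ − 1 = 2.857 + 1.282 − 1 = 3.139.
q = 5.67×10⁻⁸ × 6.075×10⁹ / 3.139.

q ≈ 110 W/m²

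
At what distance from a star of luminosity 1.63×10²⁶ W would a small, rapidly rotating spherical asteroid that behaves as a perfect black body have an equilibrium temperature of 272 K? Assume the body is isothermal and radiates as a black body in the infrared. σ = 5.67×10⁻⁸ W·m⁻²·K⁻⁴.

d ≈ 1.02×10¹¹ m

For an isothermal black-emitting sphere, (1−a)S·πr² = σ·4πr²·T⁴ ⇒ S = 4σT⁴/(1−a).
S = 4·5.67×10⁻⁸·(272)⁴/1.00 = 1241 W/m².
Flux falls as S = L/(4πd²), so d = √(L/(4πS)) = √(1.63×10²⁶/(4π·1241)).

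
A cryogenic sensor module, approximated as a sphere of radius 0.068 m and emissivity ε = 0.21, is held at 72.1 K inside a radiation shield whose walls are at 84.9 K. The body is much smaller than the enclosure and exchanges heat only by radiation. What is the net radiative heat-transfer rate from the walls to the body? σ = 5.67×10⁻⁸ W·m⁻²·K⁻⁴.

For a small grey body in a large enclosure: P_net = εσA(T_body⁴ − T_wall⁴).
A = 4πr² = 0.05811 m²; T_body⁴ − T_wall⁴ = 2.702×10⁷ − 5.196×10⁷ = -2.493×10⁷ K⁴.
|P_net| = 0.21·5.67×10⁻⁸·0.05811·2.493×10⁷.

P_net ≈ 0.0172 W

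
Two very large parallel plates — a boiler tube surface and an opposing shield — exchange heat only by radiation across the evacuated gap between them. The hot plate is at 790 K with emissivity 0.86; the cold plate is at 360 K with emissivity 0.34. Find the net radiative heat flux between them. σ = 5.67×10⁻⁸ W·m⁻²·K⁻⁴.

For two infinite grey parallel plates, q = σ(T₁⁴ − T₂⁴)/(1/ε₁ + 1/ε₂ − 1).
T₁⁴ − T₂⁴ = 3.895×10¹¹ − 1.680×10¹⁰ = 3.727×10¹¹ K⁴.
1/ε₁ + 1/ε₂ − 1 = 1.163 + 2.941 − 1 = 3.104.
q = 5.67×10⁻⁸ × 3.727×10¹¹ / 3.104.

q ≈ 6810 W/m²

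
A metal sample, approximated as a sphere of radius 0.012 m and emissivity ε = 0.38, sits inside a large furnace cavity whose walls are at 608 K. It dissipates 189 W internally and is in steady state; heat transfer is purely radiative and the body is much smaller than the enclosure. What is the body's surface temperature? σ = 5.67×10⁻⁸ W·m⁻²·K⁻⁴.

For a small grey body in a large enclosure, net radiated power = εσA(T⁴ − T_w⁴).
Steady state: P = εσA(T⁴ − T_w⁴) with A = 4πr² = 0.001810 m².
T⁴ = P/(εσA) + T_w⁴ = 189/(0.38·5.67×10⁻⁸·0.001810) + (608)⁴
    = 4.848×10¹² + 1.367×10¹¹ = 4.984×10¹² K⁴.

T ≈ 1490 K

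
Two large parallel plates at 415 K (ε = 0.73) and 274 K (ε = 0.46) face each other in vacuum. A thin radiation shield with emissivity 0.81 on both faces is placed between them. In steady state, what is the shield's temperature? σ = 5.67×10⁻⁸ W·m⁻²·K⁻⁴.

T_s ≈ 376 K

In steady state the net flux on the hot side equals that on the cold side.
σ(T₁⁴−T_s⁴)/D₁ = σ(T_s⁴−T₂⁴)/D₂, with D₁ = 1/ε₁+1/ε_s−1 = 1.604, D₂ = 1/ε_s+1/ε₂−1 = 2.408.
Solve for T_s⁴: T_s⁴ = (D₂·T₁⁴ + D₁·T₂⁴)/(D₁+D₂) = 2.006×10¹⁰ K⁴.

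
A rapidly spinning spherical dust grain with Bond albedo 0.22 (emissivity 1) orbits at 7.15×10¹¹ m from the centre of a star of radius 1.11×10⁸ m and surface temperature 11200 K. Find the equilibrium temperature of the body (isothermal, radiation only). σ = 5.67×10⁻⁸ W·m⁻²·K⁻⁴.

The star's surface emits σT_*⁴; at distance d the flux is S = σT_*⁴(R_*/d)².
S = 5.67×10⁻⁸·(11200)⁴·(1.11×10⁸/7.15×10¹¹)² = 21.50 W/m².
For an isothermal sphere T⁴ = (1−a)S/(4σ) = 7.395×10⁷ K⁴.

T ≈ 92.7 K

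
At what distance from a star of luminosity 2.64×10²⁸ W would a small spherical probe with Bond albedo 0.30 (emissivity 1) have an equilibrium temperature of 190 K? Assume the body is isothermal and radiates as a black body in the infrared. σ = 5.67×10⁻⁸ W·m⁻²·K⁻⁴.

For an isothermal black-emitting sphere, (1−a)S·πr² = σ·4πr²·T⁴ ⇒ S = 4σT⁴/(1−a).
S = 4·5.67×10⁻⁸·(190)⁴/0.700 = 422.2 W/m².
Flux falls as S = L/(4πd²), so d = √(L/(4πS)) = √(2.64×10²⁸/(4π·422.2)).

d ≈ 2.23×10¹² m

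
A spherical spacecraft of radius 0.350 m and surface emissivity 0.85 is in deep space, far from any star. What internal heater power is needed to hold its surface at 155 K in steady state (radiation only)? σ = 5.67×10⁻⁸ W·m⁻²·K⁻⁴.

P = εσ·4πr²·T⁴.
4πr² = 1.539 m²; T⁴ = 5.772×10⁸ K⁴.
P = 0.85·5.67×10⁻⁸·1.539·5.772×10⁸.

P ≈ 42.8 W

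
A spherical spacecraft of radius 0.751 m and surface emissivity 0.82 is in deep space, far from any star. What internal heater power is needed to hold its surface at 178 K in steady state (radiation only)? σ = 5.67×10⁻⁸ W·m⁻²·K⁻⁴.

P = εσ·4πr²·T⁴.
4πr² = 7.087 m²; T⁴ = 1.004×10⁹ K⁴.
P = 0.82·5.67×10⁻⁸·7.087·1.004×10⁹.

P ≈ 331 W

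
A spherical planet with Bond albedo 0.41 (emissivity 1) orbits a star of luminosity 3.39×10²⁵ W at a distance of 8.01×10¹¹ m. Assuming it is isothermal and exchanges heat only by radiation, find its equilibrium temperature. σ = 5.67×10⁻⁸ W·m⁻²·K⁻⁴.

T ≈ 57.5 K

First find the stellar flux at distance d: S = L/(4πd²) = 3.39×10²⁵/(4π·(8.01×10¹¹)²) = 4.205 W/m².
For an isothermal sphere, absorbed (1−a)S·πr² = emitted σ·4πr²·T⁴, so T⁴ = (1−a)S/(4σ).
T⁴ = 0.590·4.205/(4·5.67×10⁻⁸) = 1.094×10⁷ K⁴.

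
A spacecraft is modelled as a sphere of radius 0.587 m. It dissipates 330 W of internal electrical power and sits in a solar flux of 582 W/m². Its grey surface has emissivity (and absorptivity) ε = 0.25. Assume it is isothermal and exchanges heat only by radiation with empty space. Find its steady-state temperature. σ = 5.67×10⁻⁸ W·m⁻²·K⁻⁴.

T ≈ 299 K

At steady state, absorbed solar power + internal power = radiated power.
Absorbed: α·S·A_cross = 0.25·582·1.082 = 157.5 W (cross-section πr²).
Total input = 157.5 + 330 = 487.5 W.
Radiated: εσ·A_surf·T⁴ with A_surf = 4πr² = 4.330 m².
T⁴ = 487.5/(0.25·5.67×10⁻⁸·4.330) = 7.943×10⁹ K⁴.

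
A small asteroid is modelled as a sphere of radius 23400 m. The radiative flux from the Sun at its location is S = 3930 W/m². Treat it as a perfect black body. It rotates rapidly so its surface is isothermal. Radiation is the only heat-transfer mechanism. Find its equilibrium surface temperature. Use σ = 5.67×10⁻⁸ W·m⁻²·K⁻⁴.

At equilibrium, absorbed power = emitted power.
Absorbing cross-section = πr² = 1.720×10⁹ m²; emitting surface = 4πr² = 6.881×10⁹ m² (ratio 4).
S·A_cross = εσ·A_surf·T⁴  ⇒  T⁴ = S/(4σ).
T⁴ = 1.00·3930/(4·5.67×10⁻⁸) = 1.733×10¹⁰ K⁴.
T = (1.733×10¹⁰)^(1/4).

T ≈ 363 K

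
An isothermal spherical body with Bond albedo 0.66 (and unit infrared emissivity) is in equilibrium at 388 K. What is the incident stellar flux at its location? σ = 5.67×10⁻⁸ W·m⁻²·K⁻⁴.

S ≈ 15100 W/m²

(1−a)S·πr² = σ·4πr²·T⁴ ⇒ S = 4σT⁴/(1−a).
S = 4·5.67×10⁻⁸·2.266×10¹⁰/0.340.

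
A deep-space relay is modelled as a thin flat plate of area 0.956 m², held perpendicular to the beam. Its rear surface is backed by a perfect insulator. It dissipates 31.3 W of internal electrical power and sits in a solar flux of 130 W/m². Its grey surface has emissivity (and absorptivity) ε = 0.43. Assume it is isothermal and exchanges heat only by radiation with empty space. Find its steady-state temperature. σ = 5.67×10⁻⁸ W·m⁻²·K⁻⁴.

T ≈ 246 K

At steady state, absorbed solar power + internal power = radiated power.
Absorbed: α·S·A_cross = 0.43·130·0.9560 = 53.44 W (cross-section A).
Total input = 53.44 + 31.3 = 84.74 W.
Radiated: εσ·A_surf·T⁴ with A_surf = A = 0.9560 m².
T⁴ = 84.74/(0.43·5.67×10⁻⁸·0.9560) = 3.636×10⁹ K⁴.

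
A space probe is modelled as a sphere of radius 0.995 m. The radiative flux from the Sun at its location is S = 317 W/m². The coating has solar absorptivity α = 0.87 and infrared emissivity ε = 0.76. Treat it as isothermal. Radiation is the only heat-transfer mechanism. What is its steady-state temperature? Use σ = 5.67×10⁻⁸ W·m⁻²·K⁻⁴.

T ≈ 200 K

At equilibrium, absorbed power = emitted power.
Absorbing cross-section = πr² = 3.110 m²; emitting surface = 4πr² = 12.44 m² (ratio 4).
αS·A_cross = εσ·A_surf·T⁴  ⇒  T⁴ = αS/(ε·4σ).
T⁴ = 0.870·317/(0.76·4·5.67×10⁻⁸) = 1.600×10⁹ K⁴.
T = (1.600×10⁹)^(1/4).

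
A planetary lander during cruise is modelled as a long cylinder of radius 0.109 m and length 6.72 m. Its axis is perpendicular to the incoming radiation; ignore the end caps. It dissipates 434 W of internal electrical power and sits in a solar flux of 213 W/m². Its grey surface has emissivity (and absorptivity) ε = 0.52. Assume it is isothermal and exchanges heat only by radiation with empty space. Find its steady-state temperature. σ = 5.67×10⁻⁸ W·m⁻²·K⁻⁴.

T ≈ 257 K

At steady state, absorbed solar power + internal power = radiated power.
Absorbed: α·S·A_cross = 0.52·213·1.465 = 162.3 W (cross-section 2rL).
Total input = 162.3 + 434 = 596.3 W.
Radiated: εσ·A_surf·T⁴ with A_surf = 2πrL = 4.602 m².
T⁴ = 596.3/(0.52·5.67×10⁻⁸·4.602) = 4.394×10⁹ K⁴.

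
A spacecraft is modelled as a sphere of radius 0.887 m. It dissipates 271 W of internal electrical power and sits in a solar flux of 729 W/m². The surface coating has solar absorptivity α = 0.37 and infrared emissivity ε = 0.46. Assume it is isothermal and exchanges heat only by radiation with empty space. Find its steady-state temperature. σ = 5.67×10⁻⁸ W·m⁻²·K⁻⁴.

At steady state, absorbed solar power + internal power = radiated power.
Absorbed: α·S·A_cross = 0.37·729·2.472 = 666.7 W (cross-section πr²).
Total input = 666.7 + 271 = 937.7 W.
Radiated: εσ·A_surf·T⁴ with A_surf = 4πr² = 9.887 m².
T⁴ = 937.7/(0.46·5.67×10⁻⁸·9.887) = 3.636×10⁹ K⁴.

T ≈ 246 K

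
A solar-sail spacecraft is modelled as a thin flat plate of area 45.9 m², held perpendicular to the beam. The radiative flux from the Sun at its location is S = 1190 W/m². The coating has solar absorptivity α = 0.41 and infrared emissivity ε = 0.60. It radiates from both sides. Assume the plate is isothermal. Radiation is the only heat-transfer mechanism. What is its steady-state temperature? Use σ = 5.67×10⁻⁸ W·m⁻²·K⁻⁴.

T ≈ 291 K

At equilibrium, absorbed power = emitted power.
Absorbing cross-section = A = 45.90 m²; emitting surface = 2A = 91.80 m² (ratio 2).
αS·A_cross = εσ·A_surf·T⁴  ⇒  T⁴ = αS/(ε·2σ).
T⁴ = 0.410·1190/(0.60·2·5.67×10⁻⁸) = 7.171×10⁹ K⁴.
T = (7.171×10⁹)^(1/4).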